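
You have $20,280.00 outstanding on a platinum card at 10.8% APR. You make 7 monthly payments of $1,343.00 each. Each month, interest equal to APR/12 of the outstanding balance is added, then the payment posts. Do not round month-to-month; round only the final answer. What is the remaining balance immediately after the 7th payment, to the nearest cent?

$11,933.99

Monthly rate r = 10.8%/12 = 0.9% = 0.009.
Each month: B ← B·(1+r) − $1,343.00.
Month 1: interest $182.52; balance after payment $19,119.52.
Month 2: interest $172.08; balance after payment $17,948.60.
Month 3: interest $161.54; balance after payment $16,767.13.
Month 4: interest $150.90; balance after payment $15,575.04.
Month 5: interest $140.18; balance after payment $14,372.21.
Month 6: interest $129.35; balance after payment $13,158.56.
Month 7: interest $118.43; balance after payment $11,933.99.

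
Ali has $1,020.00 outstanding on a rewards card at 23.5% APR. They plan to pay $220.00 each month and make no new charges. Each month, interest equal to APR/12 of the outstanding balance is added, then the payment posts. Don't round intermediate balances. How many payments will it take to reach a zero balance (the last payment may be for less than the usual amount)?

Monthly rate r = 23.5%/12 = 1.95833% = 0.0195833.
Recurrence: B ← B·(1+r) − $220.00.
Month 1: interest $19.98; balance after payment $819.97.
Month 2: interest $16.06; balance after payment $616.03.
Month 3: interest $12.06; balance after payment $408.10.
Month 4: interest $7.99; balance after payment $196.09.
Month 5: interest $3.84; balance after payment $0.00.

5 months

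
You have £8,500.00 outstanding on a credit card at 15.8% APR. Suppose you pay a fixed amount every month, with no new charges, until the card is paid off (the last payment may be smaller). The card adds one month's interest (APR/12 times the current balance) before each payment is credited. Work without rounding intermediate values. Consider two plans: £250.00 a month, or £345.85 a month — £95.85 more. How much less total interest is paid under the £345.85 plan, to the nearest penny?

Monthly rate r = 15.8%/12 = 1.31667% = 0.0131667.
At £250.00/mo: n = ⌈−ln(1 − rB₀/P)/ln(1+r)⌉ = 46 payments (last £95.38); total interest = total paid − £8,500.00 = £2,845.38.
At £345.85/mo: 30 payments (last £307.65); total interest £1,837.30.
Interest saved = £2,845.38 − £1,837.30 = £1,008.08.

£1,008.08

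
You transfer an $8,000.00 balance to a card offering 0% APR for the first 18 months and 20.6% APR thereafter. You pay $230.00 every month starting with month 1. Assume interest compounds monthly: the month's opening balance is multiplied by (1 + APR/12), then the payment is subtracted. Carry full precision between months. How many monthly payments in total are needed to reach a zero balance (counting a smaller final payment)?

Promo months 1–18 at r₀ = 0%/12 = 0; months 19+ at r₁ = 20.6%/12 = 0.0171667.
After month 18 (no interest yet): B = $8,000.00 − 18·$230.00 = $3,860.00.
Then at r₁ with $230.00/mo: n₂ = −ln(1 − r₁·B/P)/ln(1+r₁) ≈ 19.96 → 20 more payments.

38 payments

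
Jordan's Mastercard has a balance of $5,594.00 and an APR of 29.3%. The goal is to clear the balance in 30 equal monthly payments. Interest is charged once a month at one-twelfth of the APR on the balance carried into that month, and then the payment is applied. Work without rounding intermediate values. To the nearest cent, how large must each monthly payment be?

Monthly rate r = 29.3%/12 = 2.44167% = 0.0244167.
Level-payment amortization: P = B₀·r / (1 − (1+r)^(−n)) = 5594.00·0.0244167 / (1 − 1.02442^(−30)).
Denominator 1 − (1+r)^(−30) = 0.515045568.
P = 136.587 / 0.515045568 ≈ 265.19.

$265.19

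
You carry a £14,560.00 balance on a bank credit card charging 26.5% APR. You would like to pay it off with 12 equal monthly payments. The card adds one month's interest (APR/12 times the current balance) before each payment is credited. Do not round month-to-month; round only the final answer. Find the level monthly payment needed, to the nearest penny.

£1,394.46

Monthly rate r = 26.5%/12 = 2.20833% = 0.0220833.
Level-payment amortization: P = B₀·r / (1 − (1+r)^(−n)) = 14560.00·0.0220833 / (1 − 1.02208^(−12)).
Denominator 1 − (1+r)^(−12) = 0.230578492.
P = 321.533 / 0.230578492 ≈ 1394.46.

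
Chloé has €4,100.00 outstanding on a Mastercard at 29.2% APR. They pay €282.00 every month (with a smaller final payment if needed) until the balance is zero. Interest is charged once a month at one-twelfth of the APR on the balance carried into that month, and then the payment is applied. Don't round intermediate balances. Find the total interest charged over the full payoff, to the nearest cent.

€1,021.77

Monthly rate r = 29.2%/12 = 2.43333% = 0.0243333.
Payoff takes n = ⌈−ln(1 − rB₀/P)/ln(1+r)⌉ = ⌈18.161⌉ = 19 payments; the last is €45.77.
Total paid = 18·€282.00 + €45.77 = €5,121.77.
Total interest = total paid − principal = €5,121.77 − €4,100.00 = €1,021.77.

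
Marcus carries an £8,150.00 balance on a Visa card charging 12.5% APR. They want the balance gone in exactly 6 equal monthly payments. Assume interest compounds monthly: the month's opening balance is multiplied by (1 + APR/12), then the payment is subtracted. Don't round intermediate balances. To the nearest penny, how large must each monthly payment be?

Monthly rate r = 12.5%/12 = 1.04167% = 0.0104167.
Level-payment amortization: P = B₀·r / (1 − (1+r)^(−n)) = 8150.00·0.0104167 / (1 − 1.01042^(−6)).
Denominator 1 − (1+r)^(−6) = 0.0602831967.
P = 84.8958 / 0.0602831967 ≈ 1408.28.

£1,408.28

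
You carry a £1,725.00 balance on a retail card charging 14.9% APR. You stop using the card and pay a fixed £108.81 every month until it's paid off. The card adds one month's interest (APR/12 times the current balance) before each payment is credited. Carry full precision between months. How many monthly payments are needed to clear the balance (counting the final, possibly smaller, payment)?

Monthly rate r = 14.9%/12 = 1.24167% = 0.0124167.
Recurrence: B ← B·(1+r) − £108.81.
Month 1: interest £21.42; balance after payment £1,637.61.
Month 2: interest £20.33; balance after payment £1,549.13.
Closed form: n = −ln(1 − rB₀/P)/ln(1+r) = −ln(0.80315)/ln(1.01242) ≈ 17.764, so the balance reaches zero during payment 18.

18 months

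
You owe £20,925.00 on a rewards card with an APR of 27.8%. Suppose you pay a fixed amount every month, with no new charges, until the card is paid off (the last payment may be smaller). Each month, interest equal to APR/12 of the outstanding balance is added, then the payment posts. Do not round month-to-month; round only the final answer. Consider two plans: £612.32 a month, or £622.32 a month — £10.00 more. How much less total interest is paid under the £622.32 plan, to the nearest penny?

£926.88

Monthly rate r = 27.8%/12 = 2.31667% = 0.0231667.
At £612.32/mo: n = ⌈−ln(1 − rB₀/P)/ln(1+r)⌉ = 69 payments (last £304.54); total interest = total paid − £20,925.00 = £21,017.30.
At £622.32/mo: 66 payments (last £564.62); total interest £20,090.42.
Interest saved = £21,017.30 − £20,090.42 = £926.88.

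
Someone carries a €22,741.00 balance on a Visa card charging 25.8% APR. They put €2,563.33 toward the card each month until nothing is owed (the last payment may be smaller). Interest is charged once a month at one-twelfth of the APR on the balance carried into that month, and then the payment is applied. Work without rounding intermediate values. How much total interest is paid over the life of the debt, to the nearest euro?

Monthly rate r = 25.8%/12 = 2.15% = 0.0215.
Payoff takes n = ⌈−ln(1 − rB₀/P)/ln(1+r)⌉ = ⌈9.949⌉ = 10 payments; the last is €2,433.85.
Total paid = 9·€2,563.33 + €2,433.85 = €25,503.82.
Total interest = total paid − principal = €25,503.82 − €22,741.00 = €2,762.82.

€2,763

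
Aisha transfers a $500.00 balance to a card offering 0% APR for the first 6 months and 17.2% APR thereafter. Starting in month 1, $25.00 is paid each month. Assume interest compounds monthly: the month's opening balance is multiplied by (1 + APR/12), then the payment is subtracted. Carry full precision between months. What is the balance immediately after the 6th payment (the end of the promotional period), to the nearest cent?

Promo months 1–6 at r₀ = 0%/12 = 0; months 7+ at r₁ = 17.2%/12 = 0.0143333.
After month 6 (no interest yet): B = $500.00 − 6·$25.00 = $350.00.

$350.00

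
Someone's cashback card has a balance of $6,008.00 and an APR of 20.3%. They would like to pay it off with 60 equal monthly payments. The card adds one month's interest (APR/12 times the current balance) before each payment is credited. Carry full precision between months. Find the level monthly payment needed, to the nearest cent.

$160.18

Monthly rate r = 20.3%/12 = 1.69167% = 0.0169167.
Level-payment amortization: P = B₀·r / (1 − (1+r)^(−n)) = 6008.00·0.0169167 / (1 − 1.01692^(−60)).
Denominator 1 − (1+r)^(−60) = 0.634507822.
P = 101.635 / 0.634507822 ≈ 160.18.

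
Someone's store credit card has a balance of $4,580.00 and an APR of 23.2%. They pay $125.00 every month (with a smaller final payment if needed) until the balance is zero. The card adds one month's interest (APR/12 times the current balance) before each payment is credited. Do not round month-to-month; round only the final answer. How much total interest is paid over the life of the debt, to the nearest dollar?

Monthly rate r = 23.2%/12 = 1.93333% = 0.0193333.
Payoff takes n = ⌈−ln(1 − rB₀/P)/ln(1+r)⌉ = ⌈64.353⌉ = 65 payments; the last is $44.38.
Total paid = 64·$125.00 + $44.38 = $8,044.38.
Total interest = total paid − principal = $8,044.38 − $4,580.00 = $3,464.38.

$3,464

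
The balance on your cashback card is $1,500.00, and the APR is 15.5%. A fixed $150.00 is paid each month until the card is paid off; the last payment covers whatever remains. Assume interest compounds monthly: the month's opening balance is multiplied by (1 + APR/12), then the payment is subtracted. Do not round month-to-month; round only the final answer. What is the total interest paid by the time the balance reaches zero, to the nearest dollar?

$117

Monthly rate r = 15.5%/12 = 1.29167% = 0.0129167.
Payoff takes n = ⌈−ln(1 − rB₀/P)/ln(1+r)⌉ = ⌈10.776⌉ = 11 payments; the last is $116.64.
Total paid = 10·$150.00 + $116.64 = $1,616.64.
Total interest = total paid − principal = $1,616.64 − $1,500.00 = $116.64.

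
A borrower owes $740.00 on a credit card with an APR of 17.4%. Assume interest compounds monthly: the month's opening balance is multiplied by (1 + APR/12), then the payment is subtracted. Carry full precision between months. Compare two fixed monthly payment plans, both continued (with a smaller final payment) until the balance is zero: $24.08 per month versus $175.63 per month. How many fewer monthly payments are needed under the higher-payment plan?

Monthly rate r = 17.4%/12 = 1.45% = 0.0145.
At $24.08/mo: n = ⌈−ln(1 − rB₀/P)/ln(1+r)⌉ = 41 payments (last $23.47); total interest = total paid − $740.00 = $246.67.
At $175.63/mo: 5 payments (last $66.87); total interest $29.39.
Payments saved = 41 − 5 = 36.

36 fewer payments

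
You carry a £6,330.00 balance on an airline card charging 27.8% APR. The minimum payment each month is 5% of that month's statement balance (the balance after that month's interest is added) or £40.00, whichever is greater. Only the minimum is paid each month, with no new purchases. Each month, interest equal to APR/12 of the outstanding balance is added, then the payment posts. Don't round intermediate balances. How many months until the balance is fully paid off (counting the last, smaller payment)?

100 months

Monthly rate r = 27.8%/12 = 2.31667% = 0.0231667.
While 5% of the post-interest balance exceeds £40.00, each month B ← (B·(1+r))·(1 − 0.05), i.e. B shrinks by the factor (1+r)·0.95 = 0.97201.
This holds for months 1–74. Entering month 75 the balance is £774.43; 5% of the post-interest balance is now below £40.00, so the flat £40.00 minimum applies from here.
From month 75 a fixed £40.00 at rate r clears £774.43 in 26 more payments. Total: 74 + 26 = 100 months.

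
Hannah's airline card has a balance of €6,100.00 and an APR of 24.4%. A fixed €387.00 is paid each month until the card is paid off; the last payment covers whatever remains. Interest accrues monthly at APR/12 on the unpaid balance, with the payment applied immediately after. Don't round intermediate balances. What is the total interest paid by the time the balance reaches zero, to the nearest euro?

Monthly rate r = 24.4%/12 = 2.03333% = 0.0203333.
Payoff takes n = ⌈−ln(1 − rB₀/P)/ln(1+r)⌉ = ⌈19.196⌉ = 20 payments; the last is €76.35.
Total paid = 19·€387.00 + €76.35 = €7,429.35.
Total interest = total paid − principal = €7,429.35 − €6,100.00 = €1,329.35.

€1,329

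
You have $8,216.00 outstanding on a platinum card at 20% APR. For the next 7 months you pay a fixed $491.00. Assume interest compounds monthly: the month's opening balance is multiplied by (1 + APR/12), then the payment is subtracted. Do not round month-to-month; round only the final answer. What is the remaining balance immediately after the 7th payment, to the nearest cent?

$5,610.11

Monthly rate r = 20%/12 = 1.66667% = 0.0166667.
Each month: B ← B·(1+r) − $491.00.
Month 1: interest $136.93; balance after payment $7,861.93.
Month 2: interest $131.03; balance after payment $7,501.97.
Month 3: interest $125.03; balance after payment $7,136.00.
Month 4: interest $118.93; balance after payment $6,763.93.
Month 5: interest $112.73; balance after payment $6,385.66.
Month 6: interest $106.43; balance after payment $6,001.09.
Month 7: interest $100.02; balance after payment $5,610.11.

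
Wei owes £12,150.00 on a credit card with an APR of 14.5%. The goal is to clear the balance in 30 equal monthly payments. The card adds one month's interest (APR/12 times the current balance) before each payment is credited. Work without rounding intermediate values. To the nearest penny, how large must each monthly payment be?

£485.25

Monthly rate r = 14.5%/12 = 1.20833% = 0.0120833.
Level-payment amortization: P = B₀·r / (1 − (1+r)^(−n)) = 12150.00·0.0120833 / (1 − 1.01208^(−30)).
Denominator 1 − (1+r)^(−30) = 0.302552042.
P = 146.812 / 0.302552042 ≈ 485.25.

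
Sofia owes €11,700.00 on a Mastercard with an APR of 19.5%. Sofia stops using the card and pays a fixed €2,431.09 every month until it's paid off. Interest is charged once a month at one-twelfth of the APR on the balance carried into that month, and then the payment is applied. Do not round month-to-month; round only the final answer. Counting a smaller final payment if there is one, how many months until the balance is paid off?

6 payments

Monthly rate r = 19.5%/12 = 1.625% = 0.01625.
Recurrence: B ← B·(1+r) − €2,431.09.
Month 1: interest €190.12; balance after payment €9,459.03.
Month 2: interest €153.71; balance after payment €7,181.65.
Month 3: interest €116.70; balance after payment €4,867.27.
Month 4: interest €79.09; balance after payment €2,515.27.
Month 5: interest €40.87; balance after payment €125.05.
Month 6: interest €2.03; balance after payment €0.00.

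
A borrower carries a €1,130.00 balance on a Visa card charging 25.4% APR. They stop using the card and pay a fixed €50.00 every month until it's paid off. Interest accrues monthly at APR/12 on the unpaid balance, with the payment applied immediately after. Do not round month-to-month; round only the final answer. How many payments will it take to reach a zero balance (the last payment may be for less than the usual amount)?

32 months

Monthly rate r = 25.4%/12 = 2.11667% = 0.0211667.
Recurrence: B ← B·(1+r) − €50.00.
Month 1: interest €23.92; balance after payment €1,103.92.
Month 2: interest €23.37; balance after payment €1,077.28.
Closed form: n = −ln(1 − rB₀/P)/ln(1+r) = −ln(0.52163)/ln(1.02117) ≈ 31.070, so the balance reaches zero during payment 32.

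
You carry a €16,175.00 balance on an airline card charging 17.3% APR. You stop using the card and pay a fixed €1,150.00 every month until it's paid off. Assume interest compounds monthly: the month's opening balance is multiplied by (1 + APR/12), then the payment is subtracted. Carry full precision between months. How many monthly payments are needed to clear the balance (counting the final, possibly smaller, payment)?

Monthly rate r = 17.3%/12 = 1.44167% = 0.0144167.
Recurrence: B ← B·(1+r) − €1,150.00.
Month 1: interest €233.19; balance after payment €15,258.19.
Month 2: interest €219.97; balance after payment €14,328.16.
Closed form: n = −ln(1 − rB₀/P)/ln(1+r) = −ln(0.79723)/ln(1.01442) ≈ 15.832, so the balance reaches zero during payment 16.

16 months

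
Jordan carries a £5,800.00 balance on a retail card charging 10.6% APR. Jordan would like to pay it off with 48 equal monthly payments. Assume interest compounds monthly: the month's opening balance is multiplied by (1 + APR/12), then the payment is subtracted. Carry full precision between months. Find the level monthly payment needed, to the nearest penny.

Monthly rate r = 10.6%/12 = 0.883333% = 0.00883333.
Level-payment amortization: P = B₀·r / (1 − (1+r)^(−n)) = 5800.00·0.00883333 / (1 − 1.00883^(−48)).
Denominator 1 − (1+r)^(−48) = 0.344356635.
P = 51.2333 / 0.344356635 ≈ 148.78.

£148.78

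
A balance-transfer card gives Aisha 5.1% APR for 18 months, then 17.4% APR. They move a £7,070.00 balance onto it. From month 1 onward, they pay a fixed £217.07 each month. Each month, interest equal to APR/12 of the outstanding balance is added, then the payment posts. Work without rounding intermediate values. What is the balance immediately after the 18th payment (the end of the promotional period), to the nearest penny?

Promo months 1–18 at r₀ = 5.1%/12 = 0.00425; months 19+ at r₁ = 17.4%/12 = 0.0145.
After month 18: iterate B ← B·(1+r₀) − £217.07 for 18 months → £3,579.18.

£3,579.18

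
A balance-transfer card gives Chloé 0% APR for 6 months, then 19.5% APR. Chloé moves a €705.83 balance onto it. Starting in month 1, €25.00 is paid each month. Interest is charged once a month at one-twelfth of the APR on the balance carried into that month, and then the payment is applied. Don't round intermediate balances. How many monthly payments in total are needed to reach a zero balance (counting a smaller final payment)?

34 months

Promo months 1–6 at r₀ = 0%/12 = 0; months 7+ at r₁ = 19.5%/12 = 0.01625.
After month 6 (no interest yet): B = €705.83 − 6·€25.00 = €555.83.
Then at r₁ with €25.00/mo: n₂ = −ln(1 − r₁·B/P)/ln(1+r₁) ≈ 27.81 → 28 more payments.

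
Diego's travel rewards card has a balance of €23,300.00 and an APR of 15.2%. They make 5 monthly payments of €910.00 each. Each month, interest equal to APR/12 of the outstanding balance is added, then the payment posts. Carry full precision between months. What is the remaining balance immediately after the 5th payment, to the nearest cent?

€20,146.79

Monthly rate r = 15.2%/12 = 1.26667% = 0.0126667.
Each month: B ← B·(1+r) − €910.00.
Month 1: interest €295.13; balance after payment €22,685.13.
Month 2: interest €287.35; balance after payment €22,062.48.
Month 3: interest €279.46; balance after payment €21,431.94.
Month 4: interest €271.47; balance after payment €20,793.41.
Month 5: interest €263.38; balance after payment €20,146.79.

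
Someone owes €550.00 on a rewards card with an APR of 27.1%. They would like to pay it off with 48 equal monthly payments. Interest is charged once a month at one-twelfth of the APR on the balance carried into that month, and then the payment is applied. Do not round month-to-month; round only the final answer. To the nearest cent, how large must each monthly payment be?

Monthly rate r = 27.1%/12 = 2.25833% = 0.0225833.
Level-payment amortization: P = B₀·r / (1 − (1+r)^(−n)) = 550.00·0.0225833 / (1 − 1.02258^(−48)).
Denominator 1 − (1+r)^(−48) = 0.657656633.
P = 12.4208 / 0.657656633 ≈ 18.89.

€18.89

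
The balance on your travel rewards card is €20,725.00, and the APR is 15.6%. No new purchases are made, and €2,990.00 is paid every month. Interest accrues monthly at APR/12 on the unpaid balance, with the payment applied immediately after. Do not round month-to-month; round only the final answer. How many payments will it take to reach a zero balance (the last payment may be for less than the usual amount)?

Monthly rate r = 15.6%/12 = 1.3% = 0.013.
Recurrence: B ← B·(1+r) − €2,990.00.
Month 1: interest €269.43; balance after payment €18,004.42.
Month 2: interest €234.06; balance after payment €15,248.48.
Closed form: n = −ln(1 − rB₀/P)/ln(1+r) = −ln(0.90989)/ln(1.013) ≈ 7.311, so the balance reaches zero during payment 8.

8 payments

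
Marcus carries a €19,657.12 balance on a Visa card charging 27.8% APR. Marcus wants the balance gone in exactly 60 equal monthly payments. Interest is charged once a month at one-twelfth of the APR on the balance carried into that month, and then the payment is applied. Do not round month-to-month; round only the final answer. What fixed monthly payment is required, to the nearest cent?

Monthly rate r = 27.8%/12 = 2.31667% = 0.0231667.
Level-payment amortization: P = B₀·r / (1 − (1+r)^(−n)) = 19657.12·0.0231667 / (1 − 1.02317^(−60)).
Denominator 1 − (1+r)^(−60) = 0.746943778.
P = 455.39 / 0.746943778 ≈ 609.67.

€609.67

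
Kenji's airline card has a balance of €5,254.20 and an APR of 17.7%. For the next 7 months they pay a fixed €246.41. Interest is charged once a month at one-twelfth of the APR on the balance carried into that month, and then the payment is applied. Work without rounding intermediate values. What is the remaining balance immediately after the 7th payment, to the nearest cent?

Monthly rate r = 17.7%/12 = 1.475% = 0.01475.
Each month: B ← B·(1+r) − €246.41.
Month 1: interest €77.50; balance after payment €5,085.29.
Month 2: interest €75.01; balance after payment €4,913.89.
Month 3: interest €72.48; balance after payment €4,739.96.
Month 4: interest €69.91; balance after payment €4,563.46.
Month 5: interest €67.31; balance after payment €4,384.36.
Month 6: interest €64.67; balance after payment €4,202.62.
Month 7: interest €61.99; balance after payment €4,018.20.

€4,018.20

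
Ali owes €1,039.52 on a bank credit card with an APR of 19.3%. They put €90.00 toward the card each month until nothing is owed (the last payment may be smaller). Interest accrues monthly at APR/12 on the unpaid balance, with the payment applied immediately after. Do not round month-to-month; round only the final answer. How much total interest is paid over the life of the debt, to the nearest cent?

€119.77

Monthly rate r = 19.3%/12 = 1.60833% = 0.0160833.
Payoff takes n = ⌈−ln(1 − rB₀/P)/ln(1+r)⌉ = ⌈12.880⌉ = 13 payments; the last is €79.29.
Total paid = 12·€90.00 + €79.29 = €1,159.29.
Total interest = total paid − principal = €1,159.29 − €1,039.52 = €119.77.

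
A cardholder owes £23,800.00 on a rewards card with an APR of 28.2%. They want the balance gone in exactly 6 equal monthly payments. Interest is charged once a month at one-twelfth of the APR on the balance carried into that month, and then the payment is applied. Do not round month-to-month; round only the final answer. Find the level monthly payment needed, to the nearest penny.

£4,299.24

Monthly rate r = 28.2%/12 = 2.35% = 0.0235.
Level-payment amortization: P = B₀·r / (1 − (1+r)^(−n)) = 23800.00·0.0235 / (1 − 1.0235^(−6)).
Denominator 1 − (1+r)^(−6) = 0.130092815.
P = 559.3 / 0.130092815 ≈ 4299.24.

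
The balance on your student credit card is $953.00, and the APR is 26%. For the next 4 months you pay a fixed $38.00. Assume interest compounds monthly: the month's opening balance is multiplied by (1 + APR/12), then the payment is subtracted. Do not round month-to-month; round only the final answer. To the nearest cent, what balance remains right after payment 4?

$881.30

Monthly rate r = 26%/12 = 2.16667% = 0.0216667.
Each month: B ← B·(1+r) − $38.00.
Month 1: interest $20.65; balance after payment $935.65.
Month 2: interest $20.27; balance after payment $917.92.
Month 3: interest $19.89; balance after payment $899.81.
Month 4: interest $19.50; balance after payment $881.30.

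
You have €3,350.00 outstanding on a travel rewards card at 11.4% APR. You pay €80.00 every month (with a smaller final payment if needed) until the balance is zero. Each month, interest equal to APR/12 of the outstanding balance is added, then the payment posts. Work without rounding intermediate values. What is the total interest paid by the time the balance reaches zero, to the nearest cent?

€941.39

Monthly rate r = 11.4%/12 = 0.95% = 0.0095.
Payoff takes n = ⌈−ln(1 − rB₀/P)/ln(1+r)⌉ = ⌈53.641⌉ = 54 payments; the last is €51.39.
Total paid = 53·€80.00 + €51.39 = €4,291.39.
Total interest = total paid − principal = €4,291.39 − €3,350.00 = €941.39.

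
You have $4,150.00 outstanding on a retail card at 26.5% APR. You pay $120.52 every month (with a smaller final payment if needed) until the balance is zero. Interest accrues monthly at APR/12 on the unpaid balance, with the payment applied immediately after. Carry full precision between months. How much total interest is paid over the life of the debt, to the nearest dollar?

$3,734

Monthly rate r = 26.5%/12 = 2.20833% = 0.0220833.
Payoff takes n = ⌈−ln(1 − rB₀/P)/ln(1+r)⌉ = ⌈65.415⌉ = 66 payments; the last is $50.37.
Total paid = 65·$120.52 + $50.37 = $7,884.17.
Total interest = total paid − principal = $7,884.17 − $4,150.00 = $3,734.17.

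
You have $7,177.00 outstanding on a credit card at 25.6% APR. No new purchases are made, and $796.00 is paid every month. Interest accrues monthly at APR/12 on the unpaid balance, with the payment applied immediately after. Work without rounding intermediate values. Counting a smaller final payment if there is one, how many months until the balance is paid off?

Monthly rate r = 25.6%/12 = 2.13333% = 0.0213333.
Recurrence: B ← B·(1+r) − $796.00.
Month 1: interest $153.11; balance after payment $6,534.11.
Month 2: interest $139.39; balance after payment $5,877.50.
Closed form: n = −ln(1 − rB₀/P)/ln(1+r) = −ln(0.80765)/ln(1.02133) ≈ 10.120, so the balance reaches zero during payment 11.

11 months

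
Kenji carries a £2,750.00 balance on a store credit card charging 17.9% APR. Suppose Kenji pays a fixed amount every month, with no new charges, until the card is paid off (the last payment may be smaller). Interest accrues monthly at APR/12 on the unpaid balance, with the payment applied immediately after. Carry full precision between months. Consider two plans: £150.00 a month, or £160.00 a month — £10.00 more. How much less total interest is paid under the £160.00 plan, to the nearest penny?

Monthly rate r = 17.9%/12 = 1.49167% = 0.0149167.
At £150.00/mo: n = ⌈−ln(1 − rB₀/P)/ln(1+r)⌉ = 22 payments (last £86.81); total interest = total paid − £2,750.00 = £486.81.
At £160.00/mo: 21 payments (last £1.04); total interest £451.04.
Interest saved = £486.81 − £451.04 = £35.77.

£35.77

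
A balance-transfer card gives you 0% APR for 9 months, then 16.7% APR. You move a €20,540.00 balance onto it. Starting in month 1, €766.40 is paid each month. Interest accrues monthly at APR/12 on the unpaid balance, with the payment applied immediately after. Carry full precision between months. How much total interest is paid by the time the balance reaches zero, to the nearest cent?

€2,143.78

Promo months 1–9 at r₀ = 0%/12 = 0; months 10+ at r₁ = 16.7%/12 = 0.0139167.
After month 9 (no interest yet): B = €20,540.00 − 9·€766.40 = €13,642.40.
Then at r₁ with €766.40/mo: n₂ = −ln(1 − r₁·B/P)/ln(1+r₁) ≈ 20.60 → 21 more payments.
Total paid = 29·€766.40 + €458.18 = €22,683.78; interest = €22,683.78 − €20,540.00 = €2,143.78.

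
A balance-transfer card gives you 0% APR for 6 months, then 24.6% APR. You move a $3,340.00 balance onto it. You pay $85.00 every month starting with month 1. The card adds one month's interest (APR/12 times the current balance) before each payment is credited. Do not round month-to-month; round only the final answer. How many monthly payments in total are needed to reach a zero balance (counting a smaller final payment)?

63 months

Promo months 1–6 at r₀ = 0%/12 = 0; months 7+ at r₁ = 24.6%/12 = 0.0205.
After month 6 (no interest yet): B = $3,340.00 − 6·$85.00 = $2,830.00.
Then at r₁ with $85.00/mo: n₂ = −ln(1 − r₁·B/P)/ln(1+r₁) ≈ 56.54 → 57 more payments.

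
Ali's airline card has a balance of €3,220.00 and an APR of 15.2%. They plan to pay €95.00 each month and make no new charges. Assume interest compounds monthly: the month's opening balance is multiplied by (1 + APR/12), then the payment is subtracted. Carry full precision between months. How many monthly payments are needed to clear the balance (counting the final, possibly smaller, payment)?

45 payments

Monthly rate r = 15.2%/12 = 1.26667% = 0.0126667.
Recurrence: B ← B·(1+r) − €95.00.
Month 1: interest €40.79; balance after payment €3,165.79.
Month 2: interest €40.10; balance after payment €3,110.89.
Closed form: n = −ln(1 − rB₀/P)/ln(1+r) = −ln(0.57067)/ln(1.01267) ≈ 44.565, so the balance reaches zero during payment 45.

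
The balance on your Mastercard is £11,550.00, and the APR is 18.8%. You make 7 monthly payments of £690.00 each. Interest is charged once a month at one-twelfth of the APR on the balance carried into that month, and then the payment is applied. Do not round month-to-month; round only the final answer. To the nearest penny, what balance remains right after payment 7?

Monthly rate r = 18.8%/12 = 1.56667% = 0.0156667.
Each month: B ← B·(1+r) − £690.00.
Month 1: interest £180.95; balance after payment £11,040.95.
Month 2: interest £172.97; balance after payment £10,523.92.
Month 3: interest £164.87; balance after payment £9,998.80.
Month 4: interest £156.65; balance after payment £9,465.45.
Month 5: interest £148.29; balance after payment £8,923.74.
Month 6: interest £139.81; balance after payment £8,373.54.
Month 7: interest £131.19; balance after payment £7,814.73.

£7,814.73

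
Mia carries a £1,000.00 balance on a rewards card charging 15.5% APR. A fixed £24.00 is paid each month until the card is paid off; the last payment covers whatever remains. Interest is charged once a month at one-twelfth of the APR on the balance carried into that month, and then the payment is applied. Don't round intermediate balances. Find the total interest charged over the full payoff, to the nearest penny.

£444.84

Monthly rate r = 15.5%/12 = 1.29167% = 0.0129167.
Payoff takes n = ⌈−ln(1 − rB₀/P)/ln(1+r)⌉ = ⌈60.201⌉ = 61 payments; the last is £4.84.
Total paid = 60·£24.00 + £4.84 = £1,444.84.
Total interest = total paid − principal = £1,444.84 − £1,000.00 = £444.84.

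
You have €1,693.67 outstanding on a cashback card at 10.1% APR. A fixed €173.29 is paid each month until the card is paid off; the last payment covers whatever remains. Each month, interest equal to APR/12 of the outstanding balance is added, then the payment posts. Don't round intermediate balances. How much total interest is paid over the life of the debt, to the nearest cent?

Monthly rate r = 10.1%/12 = 0.841667% = 0.00841667.
Payoff takes n = ⌈−ln(1 − rB₀/P)/ln(1+r)⌉ = ⌈10.242⌉ = 11 payments; the last is €42.07.
Total paid = 10·€173.29 + €42.07 = €1,774.97.
Total interest = total paid − principal = €1,774.97 − €1,693.67 = €81.30.

€81.30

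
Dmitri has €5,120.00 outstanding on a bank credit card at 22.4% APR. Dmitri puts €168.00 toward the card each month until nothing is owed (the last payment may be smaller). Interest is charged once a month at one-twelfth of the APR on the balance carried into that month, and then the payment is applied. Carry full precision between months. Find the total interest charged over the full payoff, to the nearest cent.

Monthly rate r = 22.4%/12 = 1.86667% = 0.0186667.
Payoff takes n = ⌈−ln(1 − rB₀/P)/ln(1+r)⌉ = ⌈45.494⌉ = 46 payments; the last is €83.35.
Total paid = 45·€168.00 + €83.35 = €7,643.35.
Total interest = total paid − principal = €7,643.35 − €5,120.00 = €2,523.35.

€2,523.35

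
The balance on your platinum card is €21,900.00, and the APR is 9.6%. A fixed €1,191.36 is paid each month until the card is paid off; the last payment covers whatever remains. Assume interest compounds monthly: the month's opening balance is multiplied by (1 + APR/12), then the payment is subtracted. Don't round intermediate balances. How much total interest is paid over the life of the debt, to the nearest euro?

Monthly rate r = 9.6%/12 = 0.8% = 0.008.
Payoff takes n = ⌈−ln(1 − rB₀/P)/ln(1+r)⌉ = ⌈19.963⌉ = 20 payments; the last is €1,146.87.
Total paid = 19·€1,191.36 + €1,146.87 = €23,782.71.
Total interest = total paid − principal = €23,782.71 − €21,900.00 = €1,882.71.

€1,883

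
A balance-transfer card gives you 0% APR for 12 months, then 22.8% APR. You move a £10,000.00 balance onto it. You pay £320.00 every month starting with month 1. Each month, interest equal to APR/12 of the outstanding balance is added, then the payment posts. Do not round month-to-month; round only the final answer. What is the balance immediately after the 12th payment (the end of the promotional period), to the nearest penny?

£6,160.00

Promo months 1–12 at r₀ = 0%/12 = 0; months 13+ at r₁ = 22.8%/12 = 0.019.
After month 12 (no interest yet): B = £10,000.00 − 12·£320.00 = £6,160.00.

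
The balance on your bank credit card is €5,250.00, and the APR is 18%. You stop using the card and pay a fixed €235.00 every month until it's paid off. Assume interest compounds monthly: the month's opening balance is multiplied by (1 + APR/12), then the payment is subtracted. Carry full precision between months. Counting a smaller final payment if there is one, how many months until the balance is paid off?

Monthly rate r = 18%/12 = 1.5% = 0.015.
Recurrence: B ← B·(1+r) − €235.00.
Month 1: interest €78.75; balance after payment €5,093.75.
Month 2: interest €76.41; balance after payment €4,935.16.
Closed form: n = −ln(1 − rB₀/P)/ln(1+r) = −ln(0.66489)/ln(1.015) ≈ 27.412, so the balance reaches zero during payment 28.

28 months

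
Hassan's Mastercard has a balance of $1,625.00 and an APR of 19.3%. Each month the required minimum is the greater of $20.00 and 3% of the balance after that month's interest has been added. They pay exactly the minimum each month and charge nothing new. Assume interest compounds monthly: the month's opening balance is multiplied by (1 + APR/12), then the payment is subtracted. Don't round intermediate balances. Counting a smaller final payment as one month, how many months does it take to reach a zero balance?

Monthly rate r = 19.3%/12 = 1.60833% = 0.0160833.
While 3% of the post-interest balance exceeds $20.00, each month B ← (B·(1+r))·(1 − 0.03), i.e. B shrinks by the factor (1+r)·0.97 = 0.9856.
This holds for months 1–63. Entering month 64 the balance is $651.66; 3% of the post-interest balance is now below $20.00, so the flat $20.00 minimum applies from here.
From month 64 a fixed $20.00 at rate r clears $651.66 in 47 more payments. Total: 63 + 47 = 110 months.

110 months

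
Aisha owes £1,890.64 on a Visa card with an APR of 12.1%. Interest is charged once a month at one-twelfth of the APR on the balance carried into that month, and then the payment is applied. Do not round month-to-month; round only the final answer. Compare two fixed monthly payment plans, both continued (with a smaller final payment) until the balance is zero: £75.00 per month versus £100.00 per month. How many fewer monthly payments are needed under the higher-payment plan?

Monthly rate r = 12.1%/12 = 1.00833% = 0.0100833.
At £75.00/mo: n = ⌈−ln(1 − rB₀/P)/ln(1+r)⌉ = 30 payments (last £17.46); total interest = total paid − £1,890.64 = £301.82.
At £100.00/mo: 22 payments (last £8.22); total interest £217.58.
Payments saved = 30 − 22 = 8.

8 fewer payments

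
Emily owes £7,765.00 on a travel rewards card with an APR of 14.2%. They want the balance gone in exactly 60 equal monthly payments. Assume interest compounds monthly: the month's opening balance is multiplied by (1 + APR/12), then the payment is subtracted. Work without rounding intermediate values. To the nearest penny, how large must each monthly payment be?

Monthly rate r = 14.2%/12 = 1.18333% = 0.0118333.
Level-payment amortization: P = B₀·r / (1 − (1+r)^(−n)) = 7765.00·0.0118333 / (1 − 1.01183^(−60)).
Denominator 1 − (1+r)^(−60) = 0.506302361.
P = 91.8858 / 0.506302361 ≈ 181.48.

£181.48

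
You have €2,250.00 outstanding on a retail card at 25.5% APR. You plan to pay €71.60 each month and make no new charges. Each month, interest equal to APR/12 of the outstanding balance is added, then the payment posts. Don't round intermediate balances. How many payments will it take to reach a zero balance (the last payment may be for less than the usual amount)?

53 months

Monthly rate r = 25.5%/12 = 2.125% = 0.02125.
Recurrence: B ← B·(1+r) − €71.60.
Month 1: interest €47.81; balance after payment €2,226.21.
Month 2: interest €47.31; balance after payment €2,201.92.
Closed form: n = −ln(1 − rB₀/P)/ln(1+r) = −ln(0.33223)/ln(1.02125) ≈ 52.405, so the balance reaches zero during payment 53.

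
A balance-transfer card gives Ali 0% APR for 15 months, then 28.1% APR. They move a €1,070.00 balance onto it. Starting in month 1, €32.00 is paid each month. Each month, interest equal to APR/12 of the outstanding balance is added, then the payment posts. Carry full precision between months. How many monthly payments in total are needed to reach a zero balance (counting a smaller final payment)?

Promo months 1–15 at r₀ = 0%/12 = 0; months 16+ at r₁ = 28.1%/12 = 0.0234167.
After month 15 (no interest yet): B = €1,070.00 − 15·€32.00 = €590.00.
Then at r₁ with €32.00/mo: n₂ = −ln(1 − r₁·B/P)/ln(1+r₁) ≈ 24.42 → 25 more payments.

40 months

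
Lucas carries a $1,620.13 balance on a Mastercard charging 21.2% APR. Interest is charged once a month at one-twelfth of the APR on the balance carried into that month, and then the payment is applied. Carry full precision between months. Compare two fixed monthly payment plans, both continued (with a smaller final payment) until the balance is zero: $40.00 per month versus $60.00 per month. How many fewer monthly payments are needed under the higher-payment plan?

Monthly rate r = 21.2%/12 = 1.76667% = 0.0176667.
At $40.00/mo: n = ⌈−ln(1 − rB₀/P)/ln(1+r)⌉ = 72 payments (last $31.67); total interest = total paid − $1,620.13 = $1,251.54.
At $60.00/mo: 38 payments (last $0.99); total interest $600.86.
Payments saved = 72 − 38 = 34.

34 fewer payments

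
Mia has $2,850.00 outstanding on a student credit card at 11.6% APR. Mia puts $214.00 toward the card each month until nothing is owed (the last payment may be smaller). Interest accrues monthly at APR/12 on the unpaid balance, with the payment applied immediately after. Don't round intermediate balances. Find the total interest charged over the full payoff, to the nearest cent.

$215.84

Monthly rate r = 11.6%/12 = 0.966667% = 0.00966667.
Payoff takes n = ⌈−ln(1 − rB₀/P)/ln(1+r)⌉ = ⌈14.325⌉ = 15 payments; the last is $69.84.
Total paid = 14·$214.00 + $69.84 = $3,065.84.
Total interest = total paid − principal = $3,065.84 − $2,850.00 = $215.84.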